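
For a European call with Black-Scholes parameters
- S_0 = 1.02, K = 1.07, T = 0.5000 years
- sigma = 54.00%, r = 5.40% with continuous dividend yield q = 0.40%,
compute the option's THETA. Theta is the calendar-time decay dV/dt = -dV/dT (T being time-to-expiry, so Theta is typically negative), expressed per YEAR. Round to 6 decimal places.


Answer: Theta = -0.174045

Derivation:
d1 = 0.1310608770; d2 = -0.2507767849
phi(d1) = 0.3955306453; exp(-qT) = 0.9980019987; exp(-rT) = 0.9733612415
Theta = -S*exp(-qT)*phi(d1)*sigma/(2*sqrt(T)) - r*K*exp(-rT)*N(d2) + q*S*exp(-qT)*N(d1)
N(d1) = 0.5521364251; N(d2) = 0.4009933456; sqrt(T) = 0.7071067812
Term 1 = -1.0200 * 0.9980019987 * 0.3955306453 * 0.5400 / (2 * 0.7071067812) = -0.1537412765
Term 2 = -0.0540 * 1.0700 * 0.9733612415 * 0.4009933456 = -0.0225521916
Term 3 = 0.0040 * 1.0200 * 0.9980019987 * 0.5521364251 = 0.0022482157
Theta = -0.1537412765 + (-0.0225521916) + (0.0022482157) = -0.174045


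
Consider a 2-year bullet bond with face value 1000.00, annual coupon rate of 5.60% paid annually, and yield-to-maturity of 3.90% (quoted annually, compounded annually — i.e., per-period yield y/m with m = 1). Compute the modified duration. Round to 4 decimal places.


Answer: Modified duration = 1.8747

Derivation:
Coupon per period c = face * coupon_rate / m = 56.000000
Periods per year m = 1; per-period yield y/m = 0.039000
Number of cashflows N = 2
Cashflows (t years, CF_t, discount factor 1/(1+y/m)^(m*t), PV):
  t = 1.0000: CF_t = 56.000000, DF = 0.962464, PV = 53.897979
  t = 2.0000: CF_t = 1056.000000, DF = 0.926337, PV = 978.211633
Price P = sum_t PV_t = 1032.109612
First compute Macaulay numerator sum_t t * PV_t:
  t * PV_t at t = 1.0000: 53.897979
  t * PV_t at t = 2.0000: 1956.423266
Macaulay duration D = 2010.321244 / 1032.109612 = 1.947779
Modified duration = D / (1 + y/m) = 1.947779 / (1 + 0.039000) = 1.874667


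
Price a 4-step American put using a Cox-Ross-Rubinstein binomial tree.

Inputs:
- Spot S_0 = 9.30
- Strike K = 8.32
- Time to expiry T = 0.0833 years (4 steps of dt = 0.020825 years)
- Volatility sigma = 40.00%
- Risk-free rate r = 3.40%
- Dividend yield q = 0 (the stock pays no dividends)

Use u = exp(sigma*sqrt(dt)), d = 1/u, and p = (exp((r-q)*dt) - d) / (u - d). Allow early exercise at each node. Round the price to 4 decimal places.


Answer: Price = V(0,0) = 0.0719

Derivation:
dt = T/N = 0.020825
u = exp(sigma*sqrt(dt)) = 1.059422; d = 1/u = 0.943911
p = (exp((r-q)*dt) - d) / (u - d) = 0.491705
Discount per step: exp(-r*dt) = 0.999292
Stock lattice S(k, i) with i counting down-moves:
  k=0: S(0,0) = 9.3000
  k=1: S(1,0) = 9.8526; S(1,1) = 8.7784
  k=2: S(2,0) = 10.4381; S(2,1) = 9.3000; S(2,2) = 8.2860
  k=3: S(3,0) = 11.0583; S(3,1) = 9.8526; S(3,2) = 8.7784; S(3,3) = 7.8212
  k=4: S(4,0) = 11.7154; S(4,1) = 10.4381; S(4,2) = 9.3000; S(4,3) = 8.2860; S(4,4) = 7.3826
Terminal payoffs V(N, i) = max(K - S_T, 0):
  V(4,0) = 0.000000; V(4,1) = 0.000000; V(4,2) = 0.000000; V(4,3) = 0.033999; V(4,4) = 0.937440
Backward induction: V(k, i) = exp(-r*dt) * [p * V(k+1, i) + (1-p) * V(k+1, i+1)]; then take max(V_cont, immediate exercise) for American.
  V(3,0) = exp(-r*dt) * [p*0.000000 + (1-p)*0.000000] = 0.000000; exercise = 0.000000; V(3,0) = max -> 0.000000
  V(3,1) = exp(-r*dt) * [p*0.000000 + (1-p)*0.000000] = 0.000000; exercise = 0.000000; V(3,1) = max -> 0.000000
  V(3,2) = exp(-r*dt) * [p*0.000000 + (1-p)*0.033999] = 0.017269; exercise = 0.000000; V(3,2) = max -> 0.017269
  V(3,3) = exp(-r*dt) * [p*0.033999 + (1-p)*0.937440] = 0.492864; exercise = 0.498753; V(3,3) = max -> 0.498753
  V(2,0) = exp(-r*dt) * [p*0.000000 + (1-p)*0.000000] = 0.000000; exercise = 0.000000; V(2,0) = max -> 0.000000
  V(2,1) = exp(-r*dt) * [p*0.000000 + (1-p)*0.017269] = 0.008772; exercise = 0.000000; V(2,1) = max -> 0.008772
  V(2,2) = exp(-r*dt) * [p*0.017269 + (1-p)*0.498753] = 0.261820; exercise = 0.033999; V(2,2) = max -> 0.261820
  V(1,0) = exp(-r*dt) * [p*0.000000 + (1-p)*0.008772] = 0.004455; exercise = 0.000000; V(1,0) = max -> 0.004455
  V(1,1) = exp(-r*dt) * [p*0.008772 + (1-p)*0.261820] = 0.137298; exercise = 0.000000; V(1,1) = max -> 0.137298
  V(0,0) = exp(-r*dt) * [p*0.004455 + (1-p)*0.137298] = 0.071927; exercise = 0.000000; V(0,0) = max -> 0.071927


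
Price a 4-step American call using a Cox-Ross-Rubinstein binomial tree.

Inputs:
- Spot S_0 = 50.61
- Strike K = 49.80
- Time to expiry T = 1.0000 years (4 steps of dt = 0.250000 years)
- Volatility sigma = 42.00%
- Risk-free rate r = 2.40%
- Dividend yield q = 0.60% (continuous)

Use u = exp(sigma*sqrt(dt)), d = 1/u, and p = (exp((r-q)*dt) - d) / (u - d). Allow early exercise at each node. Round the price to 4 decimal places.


Answer: Price = V(0,0) = 8.7436

Derivation:
dt = T/N = 0.250000
u = exp(sigma*sqrt(dt)) = 1.233678; d = 1/u = 0.810584
p = (exp((r-q)*dt) - d) / (u - d) = 0.458352
Discount per step: exp(-r*dt) = 0.994018
Stock lattice S(k, i) with i counting down-moves:
  k=0: S(0,0) = 50.6100
  k=1: S(1,0) = 62.4364; S(1,1) = 41.0237
  k=2: S(2,0) = 77.0265; S(2,1) = 50.6100; S(2,2) = 33.2531
  k=3: S(3,0) = 95.0259; S(3,1) = 62.4364; S(3,2) = 41.0237; S(3,3) = 26.9545
  k=4: S(4,0) = 117.2313; S(4,1) = 77.0265; S(4,2) = 50.6100; S(4,3) = 33.2531; S(4,4) = 21.8489
Terminal payoffs V(N, i) = max(S_T - K, 0):
  V(4,0) = 67.431333; V(4,1) = 27.226474; V(4,2) = 0.810000; V(4,3) = 0.000000; V(4,4) = 0.000000
Backward induction: V(k, i) = exp(-r*dt) * [p * V(k+1, i) + (1-p) * V(k+1, i+1)]; then take max(V_cont, immediate exercise) for American.
  V(3,0) = exp(-r*dt) * [p*67.431333 + (1-p)*27.226474] = 45.381345; exercise = 45.225871; V(3,0) = max -> 45.381345
  V(3,1) = exp(-r*dt) * [p*27.226474 + (1-p)*0.810000] = 12.840768; exercise = 12.636447; V(3,1) = max -> 12.840768
  V(3,2) = exp(-r*dt) * [p*0.810000 + (1-p)*0.000000] = 0.369044; exercise = 0.000000; V(3,2) = max -> 0.369044
  V(3,3) = exp(-r*dt) * [p*0.000000 + (1-p)*0.000000] = 0.000000; exercise = 0.000000; V(3,3) = max -> 0.000000
  V(2,0) = exp(-r*dt) * [p*45.381345 + (1-p)*12.840768] = 27.589770; exercise = 27.226474; V(2,0) = max -> 27.589770
  V(2,1) = exp(-r*dt) * [p*12.840768 + (1-p)*0.369044] = 6.049080; exercise = 0.810000; V(2,1) = max -> 6.049080
  V(2,2) = exp(-r*dt) * [p*0.369044 + (1-p)*0.000000] = 0.168140; exercise = 0.000000; V(2,2) = max -> 0.168140
  V(1,0) = exp(-r*dt) * [p*27.589770 + (1-p)*6.049080] = 15.827050; exercise = 12.636447; V(1,0) = max -> 15.827050
  V(1,1) = exp(-r*dt) * [p*6.049080 + (1-p)*0.168140] = 2.846550; exercise = 0.000000; V(1,1) = max -> 2.846550
  V(0,0) = exp(-r*dt) * [p*15.827050 + (1-p)*2.846550] = 8.743569; exercise = 0.810000; V(0,0) = max -> 8.743569


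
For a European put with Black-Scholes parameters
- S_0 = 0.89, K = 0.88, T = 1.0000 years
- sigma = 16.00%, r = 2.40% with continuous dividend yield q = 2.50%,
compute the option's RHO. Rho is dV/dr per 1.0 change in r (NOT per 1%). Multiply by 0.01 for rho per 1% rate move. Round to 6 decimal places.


d1 = 0.1443722203; d2 = -0.0156277797
phi(d1) = 0.3948062257; exp(-qT) = 0.9753099120; exp(-rT) = 0.9762857098
N(-d2) = 0.5062343283
Rho = -K*T*exp(-rT)*N(-d2) = -0.8800 * 1.0000 * 0.9762857098 * 0.5062343283 = -0.434922

Answer: Rho = -0.434922


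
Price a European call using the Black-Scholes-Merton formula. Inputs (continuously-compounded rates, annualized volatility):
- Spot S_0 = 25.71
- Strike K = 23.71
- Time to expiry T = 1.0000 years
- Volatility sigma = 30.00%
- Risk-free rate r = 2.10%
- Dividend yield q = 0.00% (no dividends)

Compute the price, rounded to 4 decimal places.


d1 = (ln(S/K) + (r - q + 0.5*sigma^2) * T) / (sigma * sqrt(T)) = 0.48994374
d2 = d1 - sigma * sqrt(T) = 0.18994374
exp(-rT) = 0.97921896; exp(-qT) = 1.00000000
C = S_0 * exp(-qT) * N(d1) - K * exp(-rT) * N(d2)
N(d1) = 0.68791314; N(d2) = 0.57532339
C = 25.7100 * 1.00000000 * 0.68791314 - 23.7100 * 0.97921896 * 0.57532339 = 4.3288

Answer: Price = 4.3288


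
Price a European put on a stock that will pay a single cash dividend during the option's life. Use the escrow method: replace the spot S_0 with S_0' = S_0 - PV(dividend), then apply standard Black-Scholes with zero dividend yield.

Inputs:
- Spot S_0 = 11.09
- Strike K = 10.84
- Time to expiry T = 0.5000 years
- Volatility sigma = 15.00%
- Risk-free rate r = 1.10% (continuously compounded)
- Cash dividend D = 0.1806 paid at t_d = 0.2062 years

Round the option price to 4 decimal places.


PV(D) = D * exp(-r * t_d) = 0.1806 * 0.99773437 = 0.18019083
S_0' = S_0 - PV(D) = 11.0900 - 0.18019083 = 10.90980917
d1 = (ln(S_0'/K) + (r + sigma^2/2)*T) / (sigma*sqrt(T)) = 0.16540937
d2 = d1 - sigma*sqrt(T) = 0.05934335
exp(-rT) = 0.99451510
N(-d1) = 0.43431089; N(-d2) = 0.47633932
P = K * exp(-rT) * N(-d2) - S_0' * N(-d1) = 10.8400 * 0.99451510 * 0.47633932 - 10.90980917 * 0.43431089 = 0.3969

Answer: Price = 0.3969


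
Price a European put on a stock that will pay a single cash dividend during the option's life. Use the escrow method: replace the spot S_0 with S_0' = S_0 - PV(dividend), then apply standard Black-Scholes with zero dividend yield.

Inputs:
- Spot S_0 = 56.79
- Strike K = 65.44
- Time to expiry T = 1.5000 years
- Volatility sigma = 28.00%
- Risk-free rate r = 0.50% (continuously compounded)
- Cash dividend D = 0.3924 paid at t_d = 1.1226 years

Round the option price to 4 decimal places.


Answer: Price = 13.2181

Derivation:
PV(D) = D * exp(-r * t_d) = 0.3924 * 0.99440272 = 0.39020363
S_0' = S_0 - PV(D) = 56.7900 - 0.39020363 = 56.39979637
d1 = (ln(S_0'/K) + (r + sigma^2/2)*T) / (sigma*sqrt(T)) = -0.24019039
d2 = d1 - sigma*sqrt(T) = -0.58311895
exp(-rT) = 0.99252805
N(-d1) = 0.59490867; N(-d2) = 0.72009339
P = K * exp(-rT) * N(-d2) - S_0' * N(-d1) = 65.4400 * 0.99252805 * 0.72009339 - 56.39979637 * 0.59490867 = 13.2181


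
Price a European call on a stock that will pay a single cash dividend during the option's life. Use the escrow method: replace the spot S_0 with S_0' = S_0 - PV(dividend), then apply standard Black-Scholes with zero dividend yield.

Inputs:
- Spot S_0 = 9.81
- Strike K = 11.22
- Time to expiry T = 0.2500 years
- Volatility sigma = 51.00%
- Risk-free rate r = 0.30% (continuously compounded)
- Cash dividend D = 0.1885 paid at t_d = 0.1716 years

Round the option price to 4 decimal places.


Answer: Price = 0.4450

Derivation:
PV(D) = D * exp(-r * t_d) = 0.1885 * 0.99948533 = 0.18840299
S_0' = S_0 - PV(D) = 9.8100 - 0.18840299 = 9.62159701
d1 = (ln(S_0'/K) + (r + sigma^2/2)*T) / (sigma*sqrt(T)) = -0.47225545
d2 = d1 - sigma*sqrt(T) = -0.72725545
exp(-rT) = 0.99925028
N(d1) = 0.31837223; N(d2) = 0.23353474
C = S_0' * N(d1) - K * exp(-rT) * N(d2) = 9.62159701 * 0.31837223 - 11.2200 * 0.99925028 * 0.23353474 = 0.4450


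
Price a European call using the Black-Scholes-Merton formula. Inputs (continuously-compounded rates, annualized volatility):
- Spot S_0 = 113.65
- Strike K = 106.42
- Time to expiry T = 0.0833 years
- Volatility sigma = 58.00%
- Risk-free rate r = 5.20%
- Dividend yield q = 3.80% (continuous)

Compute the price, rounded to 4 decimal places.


d1 = (ln(S/K) + (r - q + 0.5*sigma^2) * T) / (sigma * sqrt(T)) = 0.48332261
d2 = d1 - sigma * sqrt(T) = 0.31592452
exp(-rT) = 0.99567777; exp(-qT) = 0.99683960
C = S_0 * exp(-qT) * N(d1) - K * exp(-rT) * N(d2)
N(d1) = 0.68556666; N(d2) = 0.62397010
C = 113.6500 * 0.99683960 * 0.68556666 - 106.4200 * 0.99567777 * 0.62397010 = 11.5525

Answer: Price = 11.5525


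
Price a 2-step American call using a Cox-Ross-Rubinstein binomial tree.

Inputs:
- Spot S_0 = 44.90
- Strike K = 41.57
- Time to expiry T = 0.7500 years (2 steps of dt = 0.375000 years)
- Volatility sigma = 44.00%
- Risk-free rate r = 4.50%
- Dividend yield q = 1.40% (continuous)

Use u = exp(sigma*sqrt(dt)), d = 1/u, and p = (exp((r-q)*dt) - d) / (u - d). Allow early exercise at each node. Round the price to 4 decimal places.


dt = T/N = 0.375000
u = exp(sigma*sqrt(dt)) = 1.309236; d = 1/u = 0.763804
p = (exp((r-q)*dt) - d) / (u - d) = 0.454481
Discount per step: exp(-r*dt) = 0.983267
Stock lattice S(k, i) with i counting down-moves:
  k=0: S(0,0) = 44.9000
  k=1: S(1,0) = 58.7847; S(1,1) = 34.2948
  k=2: S(2,0) = 76.9631; S(2,1) = 44.9000; S(2,2) = 26.1945
Terminal payoffs V(N, i) = max(S_T - K, 0):
  V(2,0) = 35.393058; V(2,1) = 3.330000; V(2,2) = 0.000000
Backward induction: V(k, i) = exp(-r*dt) * [p * V(k+1, i) + (1-p) * V(k+1, i+1)]; then take max(V_cont, immediate exercise) for American.
  V(1,0) = exp(-r*dt) * [p*35.393058 + (1-p)*3.330000] = 17.602500; exercise = 17.214703; V(1,0) = max -> 17.602500
  V(1,1) = exp(-r*dt) * [p*3.330000 + (1-p)*0.000000] = 1.488098; exercise = 0.000000; V(1,1) = max -> 1.488098
  V(0,0) = exp(-r*dt) * [p*17.602500 + (1-p)*1.488098] = 8.664342; exercise = 3.330000; V(0,0) = max -> 8.664342

Answer: Price = V(0,0) = 8.6643


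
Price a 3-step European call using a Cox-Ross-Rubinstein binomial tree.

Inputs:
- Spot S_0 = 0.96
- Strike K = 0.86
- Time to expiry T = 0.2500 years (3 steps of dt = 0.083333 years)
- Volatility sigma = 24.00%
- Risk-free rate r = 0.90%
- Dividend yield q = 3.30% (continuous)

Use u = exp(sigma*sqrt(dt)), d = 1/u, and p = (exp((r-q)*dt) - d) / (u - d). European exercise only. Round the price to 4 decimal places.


Answer: Price = V(0,0) = 0.1061

Derivation:
dt = T/N = 0.083333
u = exp(sigma*sqrt(dt)) = 1.071738; d = 1/u = 0.933063
p = (exp((r-q)*dt) - d) / (u - d) = 0.468279
Discount per step: exp(-r*dt) = 0.999250
Stock lattice S(k, i) with i counting down-moves:
  k=0: S(0,0) = 0.9600
  k=1: S(1,0) = 1.0289; S(1,1) = 0.8957
  k=2: S(2,0) = 1.1027; S(2,1) = 0.9600; S(2,2) = 0.8358
  k=3: S(3,0) = 1.1818; S(3,1) = 1.0289; S(3,2) = 0.8957; S(3,3) = 0.7798
Terminal payoffs V(N, i) = max(S_T - K, 0):
  V(3,0) = 0.321783; V(3,1) = 0.168869; V(3,2) = 0.035741; V(3,3) = 0.000000
Backward induction: V(k, i) = exp(-r*dt) * [p * V(k+1, i) + (1-p) * V(k+1, i+1)].
  V(2,0) = exp(-r*dt) * [p*0.321783 + (1-p)*0.168869] = 0.240295
  V(2,1) = exp(-r*dt) * [p*0.168869 + (1-p)*0.035741] = 0.098008
  V(2,2) = exp(-r*dt) * [p*0.035741 + (1-p)*0.000000] = 0.016724
  V(1,0) = exp(-r*dt) * [p*0.240295 + (1-p)*0.098008] = 0.164515
  V(1,1) = exp(-r*dt) * [p*0.098008 + (1-p)*0.016724] = 0.054747
  V(0,0) = exp(-r*dt) * [p*0.164515 + (1-p)*0.054747] = 0.106069


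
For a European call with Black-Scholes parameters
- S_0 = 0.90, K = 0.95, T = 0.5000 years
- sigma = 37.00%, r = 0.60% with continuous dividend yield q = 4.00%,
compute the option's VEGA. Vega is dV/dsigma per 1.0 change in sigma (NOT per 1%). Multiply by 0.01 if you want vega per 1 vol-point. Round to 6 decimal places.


d1 = -0.1408182946; d2 = -0.4024478036
phi(d1) = 0.3950063536; exp(-qT) = 0.9801986733; exp(-rT) = 0.9970044955
Vega = S * exp(-qT) * phi(d1) * sqrt(T) = 0.9000 * 0.9801986733 * 0.3950063536 * 0.7071067812 = 0.246403

Answer: Vega = 0.246403


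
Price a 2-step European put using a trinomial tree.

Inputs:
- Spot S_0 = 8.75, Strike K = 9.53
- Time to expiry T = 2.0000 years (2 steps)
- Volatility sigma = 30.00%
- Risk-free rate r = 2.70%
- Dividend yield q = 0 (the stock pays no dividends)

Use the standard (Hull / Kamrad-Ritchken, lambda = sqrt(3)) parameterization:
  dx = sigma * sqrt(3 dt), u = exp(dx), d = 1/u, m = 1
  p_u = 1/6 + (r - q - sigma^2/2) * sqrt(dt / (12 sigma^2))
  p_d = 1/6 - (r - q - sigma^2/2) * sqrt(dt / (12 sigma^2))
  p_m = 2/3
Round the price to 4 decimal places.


Answer: Price = V(0,0) = 1.5809

Derivation:
dt = T/N = 1.000000; dx = sigma*sqrt(3*dt) = 0.519615
u = exp(dx) = 1.681381; d = 1/u = 0.594749
p_u = 0.149346, p_m = 0.666667, p_d = 0.183987
Discount per step: exp(-r*dt) = 0.973361
Stock lattice S(k, j) with j the centered position index:
  k=0: S(0,+0) = 8.7500
  k=1: S(1,-1) = 5.2041; S(1,+0) = 8.7500; S(1,+1) = 14.7121
  k=2: S(2,-2) = 3.0951; S(2,-1) = 5.2041; S(2,+0) = 8.7500; S(2,+1) = 14.7121; S(2,+2) = 24.7366
Terminal payoffs V(N, j) = max(K - S_T, 0):
  V(2,-2) = 6.434891; V(2,-1) = 4.325943; V(2,+0) = 0.780000; V(2,+1) = 0.000000; V(2,+2) = 0.000000
Backward induction: V(k, j) = exp(-r*dt) * [p_u * V(k+1, j+1) + p_m * V(k+1, j) + p_d * V(k+1, j-1)]
  V(1,-1) = exp(-r*dt) * [p_u*0.780000 + p_m*4.325943 + p_d*6.434891] = 4.072923
  V(1,+0) = exp(-r*dt) * [p_u*0.000000 + p_m*0.780000 + p_d*4.325943] = 1.280864
  V(1,+1) = exp(-r*dt) * [p_u*0.000000 + p_m*0.000000 + p_d*0.780000] = 0.139687
  V(0,+0) = exp(-r*dt) * [p_u*0.139687 + p_m*1.280864 + p_d*4.072923] = 1.580871


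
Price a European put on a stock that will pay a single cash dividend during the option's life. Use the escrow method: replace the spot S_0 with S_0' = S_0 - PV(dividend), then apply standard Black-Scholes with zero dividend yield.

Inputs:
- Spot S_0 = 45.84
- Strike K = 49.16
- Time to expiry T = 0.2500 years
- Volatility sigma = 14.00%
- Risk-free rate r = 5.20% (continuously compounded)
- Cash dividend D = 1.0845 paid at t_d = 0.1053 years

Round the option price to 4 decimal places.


Answer: Price = 3.9648

Derivation:
PV(D) = D * exp(-r * t_d) = 1.0845 * 0.99453936 = 1.07857794
S_0' = S_0 - PV(D) = 45.8400 - 1.07857794 = 44.76142206
d1 = (ln(S_0'/K) + (r + sigma^2/2)*T) / (sigma*sqrt(T)) = -1.11833759
d2 = d1 - sigma*sqrt(T) = -1.18833759
exp(-rT) = 0.98708414
N(-d1) = 0.86828858; N(-d2) = 0.88264978
P = K * exp(-rT) * N(-d2) - S_0' * N(-d1) = 49.1600 * 0.98708414 * 0.88264978 - 44.76142206 * 0.86828858 = 3.9648


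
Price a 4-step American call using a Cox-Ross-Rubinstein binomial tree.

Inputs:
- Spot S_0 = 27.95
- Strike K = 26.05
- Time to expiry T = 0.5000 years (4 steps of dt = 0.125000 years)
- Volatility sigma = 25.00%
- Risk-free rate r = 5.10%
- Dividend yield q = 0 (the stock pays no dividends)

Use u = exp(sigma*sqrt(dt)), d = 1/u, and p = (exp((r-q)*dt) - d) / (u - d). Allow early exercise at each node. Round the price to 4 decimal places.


dt = T/N = 0.125000
u = exp(sigma*sqrt(dt)) = 1.092412; d = 1/u = 0.915405
p = (exp((r-q)*dt) - d) / (u - d) = 0.514048
Discount per step: exp(-r*dt) = 0.993645
Stock lattice S(k, i) with i counting down-moves:
  k=0: S(0,0) = 27.9500
  k=1: S(1,0) = 30.5329; S(1,1) = 25.5856
  k=2: S(2,0) = 33.3545; S(2,1) = 27.9500; S(2,2) = 23.4212
  k=3: S(3,0) = 36.4369; S(3,1) = 30.5329; S(3,2) = 25.5856; S(3,3) = 21.4399
  k=4: S(4,0) = 39.8041; S(4,1) = 33.3545; S(4,2) = 27.9500; S(4,3) = 23.4212; S(4,4) = 19.6262
Terminal payoffs V(N, i) = max(S_T - K, 0):
  V(4,0) = 13.754127; V(4,1) = 7.304540; V(4,2) = 1.900000; V(4,3) = 0.000000; V(4,4) = 0.000000
Backward induction: V(k, i) = exp(-r*dt) * [p * V(k+1, i) + (1-p) * V(k+1, i+1)]; then take max(V_cont, immediate exercise) for American.
  V(3,0) = exp(-r*dt) * [p*13.754127 + (1-p)*7.304540] = 10.552449; exercise = 10.386909; V(3,0) = max -> 10.552449
  V(3,1) = exp(-r*dt) * [p*7.304540 + (1-p)*1.900000] = 4.648464; exercise = 4.482923; V(3,1) = max -> 4.648464
  V(3,2) = exp(-r*dt) * [p*1.900000 + (1-p)*0.000000] = 0.970484; exercise = 0.000000; V(3,2) = max -> 0.970484
  V(3,3) = exp(-r*dt) * [p*0.000000 + (1-p)*0.000000] = 0.000000; exercise = 0.000000; V(3,3) = max -> 0.000000
  V(2,0) = exp(-r*dt) * [p*10.552449 + (1-p)*4.648464] = 7.634569; exercise = 7.304540; V(2,0) = max -> 7.634569
  V(2,1) = exp(-r*dt) * [p*4.648464 + (1-p)*0.970484] = 2.842960; exercise = 1.900000; V(2,1) = max -> 2.842960
  V(2,2) = exp(-r*dt) * [p*0.970484 + (1-p)*0.000000] = 0.495705; exercise = 0.000000; V(2,2) = max -> 0.495705
  V(1,0) = exp(-r*dt) * [p*7.634569 + (1-p)*2.842960] = 5.272358; exercise = 4.482923; V(1,0) = max -> 5.272358
  V(1,1) = exp(-r*dt) * [p*2.842960 + (1-p)*0.495705] = 1.691489; exercise = 0.000000; V(1,1) = max -> 1.691489
  V(0,0) = exp(-r*dt) * [p*5.272358 + (1-p)*1.691489] = 3.509781; exercise = 1.900000; V(0,0) = max -> 3.509781

Answer: Price = V(0,0) = 3.5098


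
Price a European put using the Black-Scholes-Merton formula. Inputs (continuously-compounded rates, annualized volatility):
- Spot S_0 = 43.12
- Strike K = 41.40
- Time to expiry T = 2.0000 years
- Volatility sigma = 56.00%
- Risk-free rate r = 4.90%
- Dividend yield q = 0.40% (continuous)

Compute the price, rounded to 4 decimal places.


d1 = (ln(S/K) + (r - q + 0.5*sigma^2) * T) / (sigma * sqrt(T)) = 0.56102110
d2 = d1 - sigma * sqrt(T) = -0.23093849
exp(-rT) = 0.90664890; exp(-qT) = 0.99203191
P = K * exp(-rT) * N(-d2) - S_0 * exp(-qT) * N(-d1)
N(-d1) = 0.28739158; N(-d2) = 0.59131871
P = 41.4000 * 0.90664890 * 0.59131871 - 43.1200 * 0.99203191 * 0.28739158 = 9.9017

Answer: Price = 9.9017


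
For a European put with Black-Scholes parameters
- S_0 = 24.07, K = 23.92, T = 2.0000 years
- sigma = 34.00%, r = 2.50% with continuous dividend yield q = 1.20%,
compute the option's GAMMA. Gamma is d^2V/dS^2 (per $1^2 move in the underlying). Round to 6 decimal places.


Answer: Gamma = 0.032099

Derivation:
d1 = 0.3074902144; d2 = -0.1733423968
phi(d1) = 0.3805211003; exp(-qT) = 0.9762857098; exp(-rT) = 0.9512294245
Gamma = exp(-qT) * phi(d1) / (S * sigma * sqrt(T)) = 0.9762857098 * 0.3805211003 / (24.0700 * 0.3400 * 1.4142135624) = 0.032099


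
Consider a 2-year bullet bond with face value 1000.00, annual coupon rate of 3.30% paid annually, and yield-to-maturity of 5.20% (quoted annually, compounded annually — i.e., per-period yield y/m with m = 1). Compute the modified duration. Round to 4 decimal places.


Coupon per period c = face * coupon_rate / m = 33.000000
Periods per year m = 1; per-period yield y/m = 0.052000
Number of cashflows N = 2
Cashflows (t years, CF_t, discount factor 1/(1+y/m)^(m*t), PV):
  t = 1.0000: CF_t = 33.000000, DF = 0.950570, PV = 31.368821
  t = 2.0000: CF_t = 1033.000000, DF = 0.903584, PV = 933.402247
Price P = sum_t PV_t = 964.771068
First compute Macaulay numerator sum_t t * PV_t:
  t * PV_t at t = 1.0000: 31.368821
  t * PV_t at t = 2.0000: 1866.804493
Macaulay duration D = 1898.173315 / 964.771068 = 1.967486
Modified duration = D / (1 + y/m) = 1.967486 / (1 + 0.052000) = 1.870234

Answer: Modified duration = 1.8702


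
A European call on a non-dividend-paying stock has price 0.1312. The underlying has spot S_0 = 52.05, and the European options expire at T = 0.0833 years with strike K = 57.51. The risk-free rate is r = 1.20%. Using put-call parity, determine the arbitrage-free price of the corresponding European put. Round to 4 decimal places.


Put-call parity: C - P = S_0 * exp(-qT) - K * exp(-rT).
S_0 * exp(-qT) = 52.0500 * 1.00000000 = 52.05000000
K * exp(-rT) = 57.5100 * 0.99900090 = 57.45254173
P = C - S*exp(-qT) + K*exp(-rT)
P = 0.1312 - 52.05000000 + 57.45254173 = 5.5337

Answer: Put price = 5.5337


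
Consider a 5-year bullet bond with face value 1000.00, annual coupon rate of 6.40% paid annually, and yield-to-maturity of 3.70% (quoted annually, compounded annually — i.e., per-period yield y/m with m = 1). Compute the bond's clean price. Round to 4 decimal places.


Coupon per period c = face * coupon_rate / m = 64.000000
Periods per year m = 1; per-period yield y/m = 0.037000
Number of cashflows N = 5
Cashflows (t years, CF_t, discount factor 1/(1+y/m)^(m*t), PV):
  t = 1.0000: CF_t = 64.000000, DF = 0.964320, PV = 61.716490
  t = 2.0000: CF_t = 64.000000, DF = 0.929913, PV = 59.514455
  t = 3.0000: CF_t = 64.000000, DF = 0.896734, PV = 57.390988
  t = 4.0000: CF_t = 64.000000, DF = 0.864739, PV = 55.343287
  t = 5.0000: CF_t = 1064.000000, DF = 0.833885, PV = 887.253755
Price P = sum_t PV_t = 1121.218975

Answer: Price = 1121.2190


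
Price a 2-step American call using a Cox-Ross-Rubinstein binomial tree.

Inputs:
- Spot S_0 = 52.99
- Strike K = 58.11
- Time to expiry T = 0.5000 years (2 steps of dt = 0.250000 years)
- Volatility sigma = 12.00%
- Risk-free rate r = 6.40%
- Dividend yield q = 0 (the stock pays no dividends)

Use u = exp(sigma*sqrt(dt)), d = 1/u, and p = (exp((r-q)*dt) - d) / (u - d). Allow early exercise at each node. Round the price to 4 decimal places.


dt = T/N = 0.250000
u = exp(sigma*sqrt(dt)) = 1.061837; d = 1/u = 0.941765
p = (exp((r-q)*dt) - d) / (u - d) = 0.619330
Discount per step: exp(-r*dt) = 0.984127
Stock lattice S(k, i) with i counting down-moves:
  k=0: S(0,0) = 52.9900
  k=1: S(1,0) = 56.2667; S(1,1) = 49.9041
  k=2: S(2,0) = 59.7461; S(2,1) = 52.9900; S(2,2) = 46.9979
Terminal payoffs V(N, i) = max(S_T - K, 0):
  V(2,0) = 1.636058; V(2,1) = 0.000000; V(2,2) = 0.000000
Backward induction: V(k, i) = exp(-r*dt) * [p * V(k+1, i) + (1-p) * V(k+1, i+1)]; then take max(V_cont, immediate exercise) for American.
  V(1,0) = exp(-r*dt) * [p*1.636058 + (1-p)*0.000000] = 0.997176; exercise = 0.000000; V(1,0) = max -> 0.997176
  V(1,1) = exp(-r*dt) * [p*0.000000 + (1-p)*0.000000] = 0.000000; exercise = 0.000000; V(1,1) = max -> 0.000000
  V(0,0) = exp(-r*dt) * [p*0.997176 + (1-p)*0.000000] = 0.607778; exercise = 0.000000; V(0,0) = max -> 0.607778

Answer: Price = V(0,0) = 0.6078


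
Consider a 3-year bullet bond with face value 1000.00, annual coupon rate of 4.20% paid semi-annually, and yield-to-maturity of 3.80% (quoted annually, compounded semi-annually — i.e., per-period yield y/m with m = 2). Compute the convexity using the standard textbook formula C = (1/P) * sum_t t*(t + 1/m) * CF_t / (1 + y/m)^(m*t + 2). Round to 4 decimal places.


Coupon per period c = face * coupon_rate / m = 21.000000
Periods per year m = 2; per-period yield y/m = 0.019000
Number of cashflows N = 6
Cashflows (t years, CF_t, discount factor 1/(1+y/m)^(m*t), PV):
  t = 0.5000: CF_t = 21.000000, DF = 0.981354, PV = 20.608440
  t = 1.0000: CF_t = 21.000000, DF = 0.963056, PV = 20.224180
  t = 1.5000: CF_t = 21.000000, DF = 0.945099, PV = 19.847086
  t = 2.0000: CF_t = 21.000000, DF = 0.927477, PV = 19.477022
  t = 2.5000: CF_t = 21.000000, DF = 0.910184, PV = 19.113859
  t = 3.0000: CF_t = 1021.000000, DF = 0.893213, PV = 911.970181
Price P = sum_t PV_t = 1011.240767
Convexity numerator sum_t t*(t + 1/m) * CF_t / (1+y/m)^(m*t + 2):
  t = 0.5000: term = 9.923543
  t = 1.0000: term = 29.215533
  t = 1.5000: term = 57.341577
  t = 2.0000: term = 93.787335
  t = 2.5000: term = 138.057902
  t = 3.0000: term = 9221.924644
Convexity = (1/P) * sum = 9550.250534 / 1011.240767 = 9.444092

Answer: Convexity = 9.4441


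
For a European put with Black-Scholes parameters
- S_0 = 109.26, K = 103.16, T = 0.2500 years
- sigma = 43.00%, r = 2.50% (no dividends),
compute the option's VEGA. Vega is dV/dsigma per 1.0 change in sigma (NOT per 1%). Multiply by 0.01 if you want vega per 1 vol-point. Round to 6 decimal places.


d1 = 0.4037752649; d2 = 0.1887752649
phi(d1) = 0.3677118126; exp(-qT) = 1.0000000000; exp(-rT) = 0.9937694906
Vega = S * exp(-qT) * phi(d1) * sqrt(T) = 109.2600 * 1.0000000000 * 0.3677118126 * 0.5000000000 = 20.088096

Answer: Vega = 20.088096


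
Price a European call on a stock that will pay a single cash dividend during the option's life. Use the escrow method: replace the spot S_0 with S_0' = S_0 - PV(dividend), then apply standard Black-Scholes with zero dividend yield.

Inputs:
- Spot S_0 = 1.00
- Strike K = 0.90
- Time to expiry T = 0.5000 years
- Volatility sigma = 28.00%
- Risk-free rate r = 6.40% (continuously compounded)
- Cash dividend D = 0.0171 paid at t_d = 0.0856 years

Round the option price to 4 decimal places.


Answer: Price = 0.1418

Derivation:
PV(D) = D * exp(-r * t_d) = 0.0171 * 0.99453658 = 0.01700658
S_0' = S_0 - PV(D) = 1.0000 - 0.01700658 = 0.98299342
d1 = (ln(S_0'/K) + (r + sigma^2/2)*T) / (sigma*sqrt(T)) = 0.70613536
d2 = d1 - sigma*sqrt(T) = 0.50814546
exp(-rT) = 0.96850658
N(d1) = 0.75994802; N(d2) = 0.69432433
C = S_0' * N(d1) - K * exp(-rT) * N(d2) = 0.98299342 * 0.75994802 - 0.9000 * 0.96850658 * 0.69432433 = 0.1418


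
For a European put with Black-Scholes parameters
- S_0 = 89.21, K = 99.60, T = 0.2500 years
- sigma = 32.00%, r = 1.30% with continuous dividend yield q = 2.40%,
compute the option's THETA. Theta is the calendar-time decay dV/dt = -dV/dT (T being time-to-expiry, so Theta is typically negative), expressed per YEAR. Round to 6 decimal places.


Answer: Theta = -9.858560

Derivation:
d1 = -0.6257438979; d2 = -0.7857438979
phi(d1) = 0.3280083393; exp(-qT) = 0.9940179641; exp(-rT) = 0.9967552755
Theta = -S*exp(-qT)*phi(d1)*sigma/(2*sqrt(T)) + r*K*exp(-rT)*N(-d2) - q*S*exp(-qT)*N(-d1)
N(-d1) = 0.7342585324; N(-d2) = 0.7839912300; sqrt(T) = 0.5000000000
Term 1 = -89.2100 * 0.9940179641 * 0.3280083393 * 0.3200 / (2 * 0.5000000000) = -9.3077055565
Term 2 = 0.0130 * 99.6000 * 0.9967552755 * 0.7839912300 = 1.0118180863
Term 3 = -0.0240 * 89.2100 * 0.9940179641 * 0.7342585324 = -1.5626726678
Theta = -9.3077055565 + (1.0118180863) + (-1.5626726678) = -9.858560


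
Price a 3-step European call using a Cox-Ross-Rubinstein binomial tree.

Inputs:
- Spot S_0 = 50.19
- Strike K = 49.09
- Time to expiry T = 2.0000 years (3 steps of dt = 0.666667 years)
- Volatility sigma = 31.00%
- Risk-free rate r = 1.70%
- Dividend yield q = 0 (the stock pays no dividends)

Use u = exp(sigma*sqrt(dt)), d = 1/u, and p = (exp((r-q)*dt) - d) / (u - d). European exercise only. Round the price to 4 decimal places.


dt = T/N = 0.666667
u = exp(sigma*sqrt(dt)) = 1.288030; d = 1/u = 0.776379
p = (exp((r-q)*dt) - d) / (u - d) = 0.459334
Discount per step: exp(-r*dt) = 0.988731
Stock lattice S(k, i) with i counting down-moves:
  k=0: S(0,0) = 50.1900
  k=1: S(1,0) = 64.6462; S(1,1) = 38.9665
  k=2: S(2,0) = 83.2663; S(2,1) = 50.1900; S(2,2) = 30.2528
  k=3: S(3,0) = 107.2495; S(3,1) = 64.6462; S(3,2) = 38.9665; S(3,3) = 23.4876
Terminal payoffs V(N, i) = max(S_T - K, 0):
  V(3,0) = 58.159471; V(3,1) = 15.556227; V(3,2) = 0.000000; V(3,3) = 0.000000
Backward induction: V(k, i) = exp(-r*dt) * [p * V(k+1, i) + (1-p) * V(k+1, i+1)].
  V(2,0) = exp(-r*dt) * [p*58.159471 + (1-p)*15.556227] = 34.729494
  V(2,1) = exp(-r*dt) * [p*15.556227 + (1-p)*0.000000] = 7.064975
  V(2,2) = exp(-r*dt) * [p*0.000000 + (1-p)*0.000000] = 0.000000
  V(1,0) = exp(-r*dt) * [p*34.729494 + (1-p)*7.064975] = 19.549401
  V(1,1) = exp(-r*dt) * [p*7.064975 + (1-p)*0.000000] = 3.208610
  V(0,0) = exp(-r*dt) * [p*19.549401 + (1-p)*3.208610] = 10.593741

Answer: Price = V(0,0) = 10.5937


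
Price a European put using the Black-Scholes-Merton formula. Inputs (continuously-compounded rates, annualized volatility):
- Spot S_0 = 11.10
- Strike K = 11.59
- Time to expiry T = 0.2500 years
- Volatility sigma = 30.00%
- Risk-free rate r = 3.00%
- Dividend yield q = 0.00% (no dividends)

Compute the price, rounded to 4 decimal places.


Answer: Price = 0.8964

Derivation:
d1 = (ln(S/K) + (r - q + 0.5*sigma^2) * T) / (sigma * sqrt(T)) = -0.16298366
d2 = d1 - sigma * sqrt(T) = -0.31298366
exp(-rT) = 0.99252805; exp(-qT) = 1.00000000
P = K * exp(-rT) * N(-d2) - S_0 * exp(-qT) * N(-d1)
N(-d1) = 0.56473435; N(-d2) = 0.62285346
P = 11.5900 * 0.99252805 * 0.62285346 - 11.1000 * 1.00000000 * 0.56473435 = 0.8964


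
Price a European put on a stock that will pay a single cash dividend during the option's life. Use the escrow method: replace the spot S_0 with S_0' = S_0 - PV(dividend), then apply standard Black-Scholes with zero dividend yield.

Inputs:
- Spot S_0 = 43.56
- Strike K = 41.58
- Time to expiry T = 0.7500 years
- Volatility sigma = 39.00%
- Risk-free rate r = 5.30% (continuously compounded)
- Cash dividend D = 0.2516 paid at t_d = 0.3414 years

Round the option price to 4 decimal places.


Answer: Price = 4.0635

Derivation:
PV(D) = D * exp(-r * t_d) = 0.2516 * 0.98206852 = 0.24708844
S_0' = S_0 - PV(D) = 43.5600 - 0.24708844 = 43.31291156
d1 = (ln(S_0'/K) + (r + sigma^2/2)*T) / (sigma*sqrt(T)) = 0.40745828
d2 = d1 - sigma*sqrt(T) = 0.06970837
exp(-rT) = 0.96102967
N(-d1) = 0.34183571; N(-d2) = 0.47221289
P = K * exp(-rT) * N(-d2) - S_0' * N(-d1) = 41.5800 * 0.96102967 * 0.47221289 - 43.31291156 * 0.34183571 = 4.0635


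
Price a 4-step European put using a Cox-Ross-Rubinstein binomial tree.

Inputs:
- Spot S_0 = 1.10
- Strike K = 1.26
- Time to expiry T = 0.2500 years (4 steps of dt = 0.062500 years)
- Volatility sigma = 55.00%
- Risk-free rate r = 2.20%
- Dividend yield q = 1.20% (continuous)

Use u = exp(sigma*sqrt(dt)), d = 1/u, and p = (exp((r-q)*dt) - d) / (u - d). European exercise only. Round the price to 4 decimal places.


Answer: Price = V(0,0) = 0.2280

Derivation:
dt = T/N = 0.062500
u = exp(sigma*sqrt(dt)) = 1.147402; d = 1/u = 0.871534
p = (exp((r-q)*dt) - d) / (u - d) = 0.467945
Discount per step: exp(-r*dt) = 0.998626
Stock lattice S(k, i) with i counting down-moves:
  k=0: S(0,0) = 1.1000
  k=1: S(1,0) = 1.2621; S(1,1) = 0.9587
  k=2: S(2,0) = 1.4482; S(2,1) = 1.1000; S(2,2) = 0.8355
  k=3: S(3,0) = 1.6616; S(3,1) = 1.2621; S(3,2) = 0.9587; S(3,3) = 0.7282
  k=4: S(4,0) = 1.9066; S(4,1) = 1.4482; S(4,2) = 1.1000; S(4,3) = 0.8355; S(4,4) = 0.6346
Terminal payoffs V(N, i) = max(K - S_T, 0):
  V(4,0) = 0.000000; V(4,1) = 0.000000; V(4,2) = 0.160000; V(4,3) = 0.424471; V(4,4) = 0.625355
Backward induction: V(k, i) = exp(-r*dt) * [p * V(k+1, i) + (1-p) * V(k+1, i+1)].
  V(3,0) = exp(-r*dt) * [p*0.000000 + (1-p)*0.000000] = 0.000000
  V(3,1) = exp(-r*dt) * [p*0.000000 + (1-p)*0.160000] = 0.085012
  V(3,2) = exp(-r*dt) * [p*0.160000 + (1-p)*0.424471] = 0.300300
  V(3,3) = exp(-r*dt) * [p*0.424471 + (1-p)*0.625355] = 0.530622
  V(2,0) = exp(-r*dt) * [p*0.000000 + (1-p)*0.085012] = 0.045169
  V(2,1) = exp(-r*dt) * [p*0.085012 + (1-p)*0.300300] = 0.199282
  V(2,2) = exp(-r*dt) * [p*0.300300 + (1-p)*0.530622] = 0.422263
  V(1,0) = exp(-r*dt) * [p*0.045169 + (1-p)*0.199282] = 0.126991
  V(1,1) = exp(-r*dt) * [p*0.199282 + (1-p)*0.422263] = 0.317483
  V(0,0) = exp(-r*dt) * [p*0.126991 + (1-p)*0.317483] = 0.228030


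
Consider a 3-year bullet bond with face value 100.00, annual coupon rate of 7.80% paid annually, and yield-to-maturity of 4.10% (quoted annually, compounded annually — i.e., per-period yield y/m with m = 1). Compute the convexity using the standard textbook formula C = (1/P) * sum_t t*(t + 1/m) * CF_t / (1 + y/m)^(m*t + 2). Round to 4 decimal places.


Answer: Convexity = 10.0848

Derivation:
Coupon per period c = face * coupon_rate / m = 7.800000
Periods per year m = 1; per-period yield y/m = 0.041000
Number of cashflows N = 3
Cashflows (t years, CF_t, discount factor 1/(1+y/m)^(m*t), PV):
  t = 1.0000: CF_t = 7.800000, DF = 0.960615, PV = 7.492795
  t = 2.0000: CF_t = 7.800000, DF = 0.922781, PV = 7.197690
  t = 3.0000: CF_t = 107.800000, DF = 0.886437, PV = 95.557895
Price P = sum_t PV_t = 110.248380
Convexity numerator sum_t t*(t + 1/m) * CF_t / (1+y/m)^(m*t + 2):
  t = 1.0000: term = 13.828415
  t = 2.0000: term = 39.851341
  t = 3.0000: term = 1058.147863
Convexity = (1/P) * sum = 1111.827619 / 110.248380 = 10.084752


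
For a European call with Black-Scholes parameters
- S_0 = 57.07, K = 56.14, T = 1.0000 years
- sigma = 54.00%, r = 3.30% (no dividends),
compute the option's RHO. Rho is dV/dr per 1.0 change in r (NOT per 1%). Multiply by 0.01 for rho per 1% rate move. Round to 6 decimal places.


d1 = 0.3615370622; d2 = -0.1784629378
phi(d1) = 0.3737033206; exp(-qT) = 1.0000000000; exp(-rT) = 0.9675385596
N(d2) = 0.4291797127
Rho = K*T*exp(-rT)*N(d2) = 56.1400 * 1.0000 * 0.9675385596 * 0.4291797127 = 23.312018

Answer: Rho = 23.312018


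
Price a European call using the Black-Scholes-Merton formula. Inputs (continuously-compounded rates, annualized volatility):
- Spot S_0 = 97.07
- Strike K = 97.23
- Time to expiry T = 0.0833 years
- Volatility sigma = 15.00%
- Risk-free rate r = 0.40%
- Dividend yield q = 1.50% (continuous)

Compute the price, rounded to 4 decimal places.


Answer: Price = 1.5550

Derivation:
d1 = (ln(S/K) + (r - q + 0.5*sigma^2) * T) / (sigma * sqrt(T)) = -0.03756099
d2 = d1 - sigma * sqrt(T) = -0.08085360
exp(-rT) = 0.99966686; exp(-qT) = 0.99875128
C = S_0 * exp(-qT) * N(d1) - K * exp(-rT) * N(d2)
N(d1) = 0.48501886; N(d2) = 0.46777919
C = 97.0700 * 0.99875128 * 0.48501886 - 97.2300 * 0.99966686 * 0.46777919 = 1.5550


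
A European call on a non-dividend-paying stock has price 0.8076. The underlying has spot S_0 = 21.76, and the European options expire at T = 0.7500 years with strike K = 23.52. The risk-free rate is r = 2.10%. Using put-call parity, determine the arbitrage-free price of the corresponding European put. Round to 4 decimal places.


Put-call parity: C - P = S_0 * exp(-qT) - K * exp(-rT).
S_0 * exp(-qT) = 21.7600 * 1.00000000 = 21.76000000
K * exp(-rT) = 23.5200 * 0.98437338 = 23.15246196
P = C - S*exp(-qT) + K*exp(-rT)
P = 0.8076 - 21.76000000 + 23.15246196 = 2.2001

Answer: Put price = 2.2001


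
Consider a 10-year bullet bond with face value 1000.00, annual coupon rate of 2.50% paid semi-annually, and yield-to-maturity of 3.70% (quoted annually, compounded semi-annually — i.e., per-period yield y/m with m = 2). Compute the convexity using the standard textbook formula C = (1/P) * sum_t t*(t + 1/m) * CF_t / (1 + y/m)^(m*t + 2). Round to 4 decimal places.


Coupon per period c = face * coupon_rate / m = 12.500000
Periods per year m = 2; per-period yield y/m = 0.018500
Number of cashflows N = 20
Cashflows (t years, CF_t, discount factor 1/(1+y/m)^(m*t), PV):
  t = 0.5000: CF_t = 12.500000, DF = 0.981836, PV = 12.272950
  t = 1.0000: CF_t = 12.500000, DF = 0.964002, PV = 12.050025
  t = 1.5000: CF_t = 12.500000, DF = 0.946492, PV = 11.831149
  t = 2.0000: CF_t = 12.500000, DF = 0.929300, PV = 11.616248
  t = 2.5000: CF_t = 12.500000, DF = 0.912420, PV = 11.405251
  t = 3.0000: CF_t = 12.500000, DF = 0.895847, PV = 11.198086
  t = 3.5000: CF_t = 12.500000, DF = 0.879575, PV = 10.994685
  t = 4.0000: CF_t = 12.500000, DF = 0.863598, PV = 10.794978
  t = 4.5000: CF_t = 12.500000, DF = 0.847912, PV = 10.598898
  t = 5.0000: CF_t = 12.500000, DF = 0.832510, PV = 10.406380
  t = 5.5000: CF_t = 12.500000, DF = 0.817389, PV = 10.217359
  t = 6.0000: CF_t = 12.500000, DF = 0.802542, PV = 10.031771
  t = 6.5000: CF_t = 12.500000, DF = 0.787964, PV = 9.849554
  t = 7.0000: CF_t = 12.500000, DF = 0.773652, PV = 9.670647
  t = 7.5000: CF_t = 12.500000, DF = 0.759599, PV = 9.494990
  t = 8.0000: CF_t = 12.500000, DF = 0.745802, PV = 9.322523
  t = 8.5000: CF_t = 12.500000, DF = 0.732255, PV = 9.153189
  t = 9.0000: CF_t = 12.500000, DF = 0.718954, PV = 8.986931
  t = 9.5000: CF_t = 12.500000, DF = 0.705895, PV = 8.823693
  t = 10.0000: CF_t = 1012.500000, DF = 0.693074, PV = 701.736983
Price P = sum_t PV_t = 900.456291
Convexity numerator sum_t t*(t + 1/m) * CF_t / (1+y/m)^(m*t + 2):
  t = 0.5000: term = 5.915574
  t = 1.0000: term = 17.424372
  t = 1.5000: term = 34.215753
  t = 2.0000: term = 55.990432
  t = 2.5000: term = 82.460135
  t = 3.0000: term = 113.347265
  t = 3.5000: term = 148.384572
  t = 4.0000: term = 187.314840
  t = 4.5000: term = 229.890574
  t = 5.0000: term = 275.873705
  t = 5.5000: term = 325.035293
  t = 6.0000: term = 377.155246
  t = 6.5000: term = 432.022046
  t = 7.0000: term = 489.432476
  t = 7.5000: term = 549.191361
  t = 8.0000: term = 611.111316
  t = 8.5000: term = 675.012499
  t = 9.0000: term = 740.722371
  t = 9.5000: term = 808.075460
  t = 10.0000: term = 71029.964491
Convexity = (1/P) * sum = 77188.539780 / 900.456291 = 85.721584

Answer: Convexity = 85.7216


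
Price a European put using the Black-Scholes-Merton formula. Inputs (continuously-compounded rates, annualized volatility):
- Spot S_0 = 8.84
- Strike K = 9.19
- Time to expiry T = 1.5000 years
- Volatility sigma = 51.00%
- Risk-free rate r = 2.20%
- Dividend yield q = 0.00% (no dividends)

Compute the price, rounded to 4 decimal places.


d1 = (ln(S/K) + (r - q + 0.5*sigma^2) * T) / (sigma * sqrt(T)) = 0.30297777
d2 = d1 - sigma * sqrt(T) = -0.32164211
exp(-rT) = 0.96753856; exp(-qT) = 1.00000000
P = K * exp(-rT) * N(-d2) - S_0 * exp(-qT) * N(-d1)
N(-d1) = 0.38095340; N(-d2) = 0.62613808
P = 9.1900 * 0.96753856 * 0.62613808 - 8.8400 * 1.00000000 * 0.38095340 = 2.1998

Answer: Price = 2.1998


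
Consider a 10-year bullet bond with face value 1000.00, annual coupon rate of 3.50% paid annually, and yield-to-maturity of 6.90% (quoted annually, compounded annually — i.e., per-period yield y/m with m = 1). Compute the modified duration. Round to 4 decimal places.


Answer: Modified duration = 7.8207

Derivation:
Coupon per period c = face * coupon_rate / m = 35.000000
Periods per year m = 1; per-period yield y/m = 0.069000
Number of cashflows N = 10
Cashflows (t years, CF_t, discount factor 1/(1+y/m)^(m*t), PV):
  t = 1.0000: CF_t = 35.000000, DF = 0.935454, PV = 32.740879
  t = 2.0000: CF_t = 35.000000, DF = 0.875074, PV = 30.627577
  t = 3.0000: CF_t = 35.000000, DF = 0.818591, PV = 28.650680
  t = 4.0000: CF_t = 35.000000, DF = 0.765754, PV = 26.801384
  t = 5.0000: CF_t = 35.000000, DF = 0.716327, PV = 25.071454
  t = 6.0000: CF_t = 35.000000, DF = 0.670091, PV = 23.453184
  t = 7.0000: CF_t = 35.000000, DF = 0.626839, PV = 21.939368
  t = 8.0000: CF_t = 35.000000, DF = 0.586379, PV = 20.523263
  t = 9.0000: CF_t = 35.000000, DF = 0.548530, PV = 19.198562
  t = 10.0000: CF_t = 1035.000000, DF = 0.513125, PV = 531.084098
Price P = sum_t PV_t = 760.090448
First compute Macaulay numerator sum_t t * PV_t:
  t * PV_t at t = 1.0000: 32.740879
  t * PV_t at t = 2.0000: 61.255153
  t * PV_t at t = 3.0000: 85.952039
  t * PV_t at t = 4.0000: 107.205537
  t * PV_t at t = 5.0000: 125.357269
  t * PV_t at t = 6.0000: 140.719105
  t * PV_t at t = 7.0000: 153.575574
  t * PV_t at t = 8.0000: 164.186101
  t * PV_t at t = 9.0000: 172.787057
  t * PV_t at t = 10.0000: 5310.840980
Macaulay duration D = 6354.619693 / 760.090448 = 8.360347
Modified duration = D / (1 + y/m) = 8.360347 / (1 + 0.069000) = 7.820717
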